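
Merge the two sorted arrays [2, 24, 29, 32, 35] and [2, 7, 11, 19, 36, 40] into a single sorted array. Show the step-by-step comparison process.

Merging process:

Compare 2 vs 2: take 2 from left. Merged: [2]
Compare 24 vs 2: take 2 from right. Merged: [2, 2]
Compare 24 vs 7: take 7 from right. Merged: [2, 2, 7]
Compare 24 vs 11: take 11 from right. Merged: [2, 2, 7, 11]
Compare 24 vs 19: take 19 from right. Merged: [2, 2, 7, 11, 19]
Compare 24 vs 36: take 24 from left. Merged: [2, 2, 7, 11, 19, 24]
Compare 29 vs 36: take 29 from left. Merged: [2, 2, 7, 11, 19, 24, 29]
Compare 32 vs 36: take 32 from left. Merged: [2, 2, 7, 11, 19, 24, 29, 32]
Compare 35 vs 36: take 35 from left. Merged: [2, 2, 7, 11, 19, 24, 29, 32, 35]
Append remaining from right: [36, 40]. Merged: [2, 2, 7, 11, 19, 24, 29, 32, 35, 36, 40]

Final merged array: [2, 2, 7, 11, 19, 24, 29, 32, 35, 36, 40]
Total comparisons: 9

The merged array is [2, 2, 7, 11, 19, 24, 29, 32, 35, 36, 40], requiring 9 comparisons. The merge step runs in O(n) time where n is the total number of elements.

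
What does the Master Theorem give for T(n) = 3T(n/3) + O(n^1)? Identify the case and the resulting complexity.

Master Theorem for T(n) = 3T(n/3) + O(n^1):

a = 3, b = 3, c = 1
log_b(a) = log_3(3) = 1.0000

Case 2: c = 1 = log_3(3) = 1.0000
T(n) = O(n^1 log n) = O(n log n)

For T(n) = 3T(n/3) + O(n^1): log_3(3) = 1.0000. This is Case 2 of the Master Theorem (c = log_b(a), equal work at all levels), giving O(n log n).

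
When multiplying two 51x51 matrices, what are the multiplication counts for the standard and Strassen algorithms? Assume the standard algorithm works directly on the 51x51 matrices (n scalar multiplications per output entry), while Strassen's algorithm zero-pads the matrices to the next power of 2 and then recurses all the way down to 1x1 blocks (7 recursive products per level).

Matrix multiplication for 51x51 matrices:

Strassen's algorithm requires power-of-2 dimensions. Pad 51x51 to 64x64 (next power of 2).

Standard algorithm: 51^3 = 132651 multiplications
Strassen's algorithm: 7^(log2(64)) = 7^6 = 117649 multiplications
Savings: 132651 - 117649 = 15002 multiplications

Standard: 132651 multiplications (51^3). Strassen: 117649 multiplications (7^6, after padding to 64x64). Strassen reduces 8 recursive multiplications to 7 at each level.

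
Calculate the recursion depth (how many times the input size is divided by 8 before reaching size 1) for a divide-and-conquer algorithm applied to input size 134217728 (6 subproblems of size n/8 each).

For divide and conquer with division factor 8:

Problem sizes at each level:
Level 0: 134217728
Level 1: 16777216
Level 2: 2097152
Level 3: 262144
Level 4: 32768
Level 5: 4096
Level 6: 512
Level 7: 64
Level 8: 8
Level 9: 1

The root is level 0 and the size-1 base case is level 9 (the tree spans levels 0 through 9, i.e. 10 levels counting the root), so the depth is the number of divisions: log_8(134217728) = 9

The recursion tree depth is log_8(134217728) = 9. At each level, the problem size is divided by 8, so it takes 9 divisions to reduce to a base case of size 1. The algorithm makes 6 recursive calls at each level.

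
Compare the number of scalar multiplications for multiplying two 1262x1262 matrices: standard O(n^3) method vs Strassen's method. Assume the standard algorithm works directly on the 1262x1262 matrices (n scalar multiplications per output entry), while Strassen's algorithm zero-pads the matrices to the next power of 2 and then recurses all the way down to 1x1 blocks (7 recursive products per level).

Matrix multiplication for 1262x1262 matrices:

Strassen's algorithm requires power-of-2 dimensions. Pad 1262x1262 to 2048x2048 (next power of 2).

Standard algorithm: 1262^3 = 2009916728 multiplications
Strassen's algorithm: 7^(log2(2048)) = 7^11 = 1977326743 multiplications
Savings: 2009916728 - 1977326743 = 32589985 multiplications

Standard: 2009916728 multiplications (1262^3). Strassen: 1977326743 multiplications (7^11, after padding to 2048x2048). Strassen reduces 8 recursive multiplications to 7 at each level.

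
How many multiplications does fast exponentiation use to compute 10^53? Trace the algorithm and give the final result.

Computing 10^53 by squaring (build up from 10^1; each line after the first costs one multiplication):

10^1 = 10
10^2 = (10^1)^2 = 10^2 = 100
10^3 = 10 * 10^2 = 10 * 100 = 1000
10^6 = (10^3)^2 = 1000^2 = 1000000
10^12 = (10^6)^2 = 1000000^2 = 1000000000000
10^13 = 10 * 10^12 = 10 * 1000000000000 = 10000000000000
10^26 = (10^13)^2 = 10000000000000^2 = 100000000000000000000000000
10^52 = (10^26)^2 = 100000000000000000000000000^2 = 10000000000000000000000000000000000000000000000000000
10^53 = 10 * 10^52 = 10 * 10000000000000000000000000000000000000000000000000000 = 100000000000000000000000000000000000000000000000000000

Result: 100000000000000000000000000000000000000000000000000000
Multiplications needed: 8 (8 lines after 10^1)

10^53 = 100000000000000000000000000000000000000000000000000000. Using exponentiation by squaring, this requires 8 multiplications. The key idea: if the exponent is even, square the half-power; if odd, multiply by the base once.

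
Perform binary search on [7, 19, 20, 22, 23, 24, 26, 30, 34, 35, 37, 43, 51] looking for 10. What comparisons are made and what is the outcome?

Binary search for 10 in [7, 19, 20, 22, 23, 24, 26, 30, 34, 35, 37, 43, 51]:

lo=0, hi=12, mid=6, arr[mid]=26 -> 26 > 10, search left half
lo=0, hi=5, mid=2, arr[mid]=20 -> 20 > 10, search left half
lo=0, hi=1, mid=0, arr[mid]=7 -> 7 < 10, search right half
lo=1, hi=1, mid=1, arr[mid]=19 -> 19 > 10, search left half
lo=1 > hi=0, target 10 not found

Binary search determines that 10 is not in the array after 4 comparisons. The search space was exhausted without finding the target.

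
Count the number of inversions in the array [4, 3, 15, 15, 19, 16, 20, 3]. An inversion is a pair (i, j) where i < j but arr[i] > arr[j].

Finding inversions in [4, 3, 15, 15, 19, 16, 20, 3]:

(0, 1): arr[0]=4 > arr[1]=3
(0, 7): arr[0]=4 > arr[7]=3
(2, 7): arr[2]=15 > arr[7]=3
(3, 7): arr[3]=15 > arr[7]=3
(4, 5): arr[4]=19 > arr[5]=16
(4, 7): arr[4]=19 > arr[7]=3
(5, 7): arr[5]=16 > arr[7]=3
(6, 7): arr[6]=20 > arr[7]=3

Total inversions: 8

The array has 8 inversion(s): (0,1), (0,7), (2,7), (3,7), (4,5), (4,7), (5,7), (6,7). Each pair (i,j) satisfies i < j and arr[i] > arr[j].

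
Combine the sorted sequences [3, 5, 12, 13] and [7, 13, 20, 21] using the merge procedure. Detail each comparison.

Merging process:

Compare 3 vs 7: take 3 from left. Merged: [3]
Compare 5 vs 7: take 5 from left. Merged: [3, 5]
Compare 12 vs 7: take 7 from right. Merged: [3, 5, 7]
Compare 12 vs 13: take 12 from left. Merged: [3, 5, 7, 12]
Compare 13 vs 13: take 13 from left. Merged: [3, 5, 7, 12, 13]
Append remaining from right: [13, 20, 21]. Merged: [3, 5, 7, 12, 13, 13, 20, 21]

Final merged array: [3, 5, 7, 12, 13, 13, 20, 21]
Total comparisons: 5

The merged array is [3, 5, 7, 12, 13, 13, 20, 21], requiring 5 comparisons. The merge step runs in O(n) time where n is the total number of elements.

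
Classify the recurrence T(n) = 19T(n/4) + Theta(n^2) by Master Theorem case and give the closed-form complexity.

Master Theorem for T(n) = 19T(n/4) + O(n^2):

a = 19, b = 4, c = 2
log_b(a) = log_4(19) = 2.1240

Case 1: c = 2 < log_4(19) = 2.1240
T(n) = O(n^(log_4 19))

For T(n) = 19T(n/4) + O(n^2): log_4(19) = 2.1240. This is Case 1 of the Master Theorem (c < log_b(a), work dominated by leaves), giving O(n^(log_4 19)).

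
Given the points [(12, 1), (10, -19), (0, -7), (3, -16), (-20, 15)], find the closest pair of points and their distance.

Computing all pairwise distances among 5 points:

d((12, 1), (10, -19)) = 20.0998
d((12, 1), (0, -7)) = 14.4222
d((12, 1), (3, -16)) = 19.2354
d((12, 1), (-20, 15)) = 34.9285
d((10, -19), (0, -7)) = 15.6205
d((10, -19), (3, -16)) = 7.6158 <-- minimum
d((10, -19), (-20, 15)) = 45.3431
d((0, -7), (3, -16)) = 9.4868
d((0, -7), (-20, 15)) = 29.7321
d((3, -16), (-20, 15)) = 38.6005

Closest pair: (10, -19) and (3, -16) with distance 7.6158

The closest pair is (10, -19) and (3, -16) with Euclidean distance 7.6158. For 5 points, brute-force pairwise comparison is shown above. For large n, the divide-and-conquer algorithm (sort by x, recurse on halves, check the dividing strip) achieves O(n log n).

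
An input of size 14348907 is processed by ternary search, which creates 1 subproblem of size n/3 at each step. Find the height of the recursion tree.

For divide and conquer with division factor 3:

Problem sizes at each level:
Level 0: 14348907
Level 1: 4782969
Level 2: 1594323
Level 3: 531441
Level 4: 177147
Level 5: 59049
Level 6: 19683
Level 7: 6561
Level 8: 2187
Level 9: 729
Level 10: 243
Level 11: 81
Level 12: 27
Level 13: 9
Level 14: 3
Level 15: 1

The root is level 0 and the size-1 base case is level 15 (the tree spans levels 0 through 15, i.e. 16 levels counting the root), so the depth is the number of divisions: log_3(14348907) = 15

The recursion tree depth is log_3(14348907) = 15. At each level, the problem size is divided by 3, so it takes 15 divisions to reduce to a base case of size 1. The algorithm makes 1 recursive call at each level.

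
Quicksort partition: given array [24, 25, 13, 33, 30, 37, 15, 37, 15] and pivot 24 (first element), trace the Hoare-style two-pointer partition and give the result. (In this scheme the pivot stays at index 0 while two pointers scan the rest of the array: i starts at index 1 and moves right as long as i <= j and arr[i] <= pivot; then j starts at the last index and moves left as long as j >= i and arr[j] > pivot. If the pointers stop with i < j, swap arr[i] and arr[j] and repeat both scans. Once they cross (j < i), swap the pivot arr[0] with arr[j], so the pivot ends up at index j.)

Hoare-style two-pointer partition with pivot = 24:

Initial array: [24, 25, 13, 33, 30, 37, 15, 37, 15]

Pointers start at i = 1, j = 8.
i stops at index 1 (arr[1]=25 > 24), j stops at index 8 (arr[8]=15 <= 24): swap arr[1] and arr[8], array becomes [24, 15, 13, 33, 30, 37, 15, 37, 25]
i stops at index 3 (arr[3]=33 > 24), j stops at index 6 (arr[6]=15 <= 24): swap arr[3] and arr[6], array becomes [24, 15, 13, 15, 30, 37, 33, 37, 25]
i ends at 4, j ends at 3: the pointers have crossed (j < i), so scanning stops.

Swap pivot arr[0] with arr[3] to place pivot at position 3: [15, 15, 13, 24, 30, 37, 33, 37, 25]
Pivot position: 3

After partitioning with pivot 24, the array becomes [15, 15, 13, 24, 30, 37, 33, 37, 25]. The pivot is placed at index 3. All elements to the left of the pivot are <= 24, and all elements to the right are > 24.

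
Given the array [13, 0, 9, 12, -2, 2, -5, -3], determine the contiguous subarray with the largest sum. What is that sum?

Using Kadane's algorithm on [13, 0, 9, 12, -2, 2, -5, -3]:

Scanning through the array:
Position 1 (value 0): max_ending_here = 13, max_so_far = 13
Position 2 (value 9): max_ending_here = 22, max_so_far = 22
Position 3 (value 12): max_ending_here = 34, max_so_far = 34
Position 4 (value -2): max_ending_here = 32, max_so_far = 34
Position 5 (value 2): max_ending_here = 34, max_so_far = 34
Position 6 (value -5): max_ending_here = 29, max_so_far = 34
Position 7 (value -3): max_ending_here = 26, max_so_far = 34

Maximum subarray: [13, 0, 9, 12]
Maximum sum: 34

The maximum subarray is [13, 0, 9, 12] with sum 34. This subarray runs from index 0 to index 3.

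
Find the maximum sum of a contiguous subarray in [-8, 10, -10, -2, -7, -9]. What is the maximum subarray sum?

Using Kadane's algorithm on [-8, 10, -10, -2, -7, -9]:

Scanning through the array:
Position 1 (value 10): max_ending_here = 10, max_so_far = 10
Position 2 (value -10): max_ending_here = 0, max_so_far = 10
Position 3 (value -2): max_ending_here = -2, max_so_far = 10
Position 4 (value -7): max_ending_here = -7, max_so_far = 10
Position 5 (value -9): max_ending_here = -9, max_so_far = 10

Maximum subarray: [10]
Maximum sum: 10

The maximum subarray is [10] with sum 10. This subarray runs from index 1 to index 1.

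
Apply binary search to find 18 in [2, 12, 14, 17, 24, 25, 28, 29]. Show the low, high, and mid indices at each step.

Binary search for 18 in [2, 12, 14, 17, 24, 25, 28, 29]:

lo=0, hi=7, mid=3, arr[mid]=17 -> 17 < 18, search right half
lo=4, hi=7, mid=5, arr[mid]=25 -> 25 > 18, search left half
lo=4, hi=4, mid=4, arr[mid]=24 -> 24 > 18, search left half
lo=4 > hi=3, target 18 not found

Binary search determines that 18 is not in the array after 3 comparisons. The search space was exhausted without finding the target.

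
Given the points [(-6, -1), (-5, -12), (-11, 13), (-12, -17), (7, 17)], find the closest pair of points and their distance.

Computing all pairwise distances among 5 points:

d((-6, -1), (-5, -12)) = 11.0454
d((-6, -1), (-11, 13)) = 14.8661
d((-6, -1), (-12, -17)) = 17.088
d((-6, -1), (7, 17)) = 22.2036
d((-5, -12), (-11, 13)) = 25.7099
d((-5, -12), (-12, -17)) = 8.6023 <-- minimum
d((-5, -12), (7, 17)) = 31.3847
d((-11, 13), (-12, -17)) = 30.0167
d((-11, 13), (7, 17)) = 18.4391
d((-12, -17), (7, 17)) = 38.9487

Closest pair: (-5, -12) and (-12, -17) with distance 8.6023

The closest pair is (-5, -12) and (-12, -17) with Euclidean distance 8.6023. For 5 points, brute-force pairwise comparison is shown above. For large n, the divide-and-conquer algorithm (sort by x, recurse on halves, check the dividing strip) achieves O(n log n).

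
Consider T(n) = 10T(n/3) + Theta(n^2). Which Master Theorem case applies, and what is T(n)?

Master Theorem for T(n) = 10T(n/3) + O(n^2):

a = 10, b = 3, c = 2
log_b(a) = log_3(10) = 2.0959

Case 1: c = 2 < log_3(10) = 2.0959
T(n) = O(n^(log_3 10))

For T(n) = 10T(n/3) + O(n^2): log_3(10) = 2.0959. This is Case 1 of the Master Theorem (c < log_b(a), work dominated by leaves), giving O(n^(log_3 10)).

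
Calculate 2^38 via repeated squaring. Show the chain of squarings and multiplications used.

Computing 2^38 by squaring (build up from 2^1; each line after the first costs one multiplication):

2^1 = 2
2^2 = (2^1)^2 = 2^2 = 4
2^4 = (2^2)^2 = 4^2 = 16
2^8 = (2^4)^2 = 16^2 = 256
2^9 = 2 * 2^8 = 2 * 256 = 512
2^18 = (2^9)^2 = 512^2 = 262144
2^19 = 2 * 2^18 = 2 * 262144 = 524288
2^38 = (2^19)^2 = 524288^2 = 274877906944

Result: 274877906944
Multiplications needed: 7 (7 lines after 2^1)

2^38 = 274877906944. Using exponentiation by squaring, this requires 7 multiplications. The key idea: if the exponent is even, square the half-power; if odd, multiply by the base once.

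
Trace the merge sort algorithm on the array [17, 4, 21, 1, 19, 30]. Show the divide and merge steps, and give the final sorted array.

Merge sort trace:

Split: [17, 4, 21, 1, 19, 30] -> [17, 4, 21] and [1, 19, 30]
  Split: [17, 4, 21] -> [17] and [4, 21]
    Split: [4, 21] -> [4] and [21]
    Merge: [4] + [21] -> [4, 21]
  Merge: [17] + [4, 21] -> [4, 17, 21]
  Split: [1, 19, 30] -> [1] and [19, 30]
    Split: [19, 30] -> [19] and [30]
    Merge: [19] + [30] -> [19, 30]
  Merge: [1] + [19, 30] -> [1, 19, 30]
Merge: [4, 17, 21] + [1, 19, 30] -> [1, 4, 17, 19, 21, 30]

Final sorted array: [1, 4, 17, 19, 21, 30]

The merge sort proceeds by recursively splitting the array and merging sorted halves.
After all merges, the sorted array is [1, 4, 17, 19, 21, 30].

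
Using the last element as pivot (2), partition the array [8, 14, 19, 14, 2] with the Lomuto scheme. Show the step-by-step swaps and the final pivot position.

Lomuto partition with pivot = 2:

Initial array: [8, 14, 19, 14, 2]

arr[0]=8 > 2: no swap
arr[1]=14 > 2: no swap
arr[2]=19 > 2: no swap
arr[3]=14 > 2: no swap

Place pivot at position 0: [2, 14, 19, 14, 8]
Pivot position: 0

After partitioning with pivot 2, the array becomes [2, 14, 19, 14, 8]. The pivot is placed at index 0. All elements to the left of the pivot are <= 2, and all elements to the right are > 2.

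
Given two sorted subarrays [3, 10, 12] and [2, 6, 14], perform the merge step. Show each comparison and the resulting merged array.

Merging process:

Compare 3 vs 2: take 2 from right. Merged: [2]
Compare 3 vs 6: take 3 from left. Merged: [2, 3]
Compare 10 vs 6: take 6 from right. Merged: [2, 3, 6]
Compare 10 vs 14: take 10 from left. Merged: [2, 3, 6, 10]
Compare 12 vs 14: take 12 from left. Merged: [2, 3, 6, 10, 12]
Append remaining from right: [14]. Merged: [2, 3, 6, 10, 12, 14]

Final merged array: [2, 3, 6, 10, 12, 14]
Total comparisons: 5

The merged array is [2, 3, 6, 10, 12, 14], requiring 5 comparisons. The merge step runs in O(n) time where n is the total number of elements.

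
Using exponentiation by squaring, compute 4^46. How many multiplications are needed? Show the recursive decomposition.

Computing 4^46 by squaring (build up from 4^1; each line after the first costs one multiplication):

4^1 = 4
4^2 = (4^1)^2 = 4^2 = 16
4^4 = (4^2)^2 = 16^2 = 256
4^5 = 4 * 4^4 = 4 * 256 = 1024
4^10 = (4^5)^2 = 1024^2 = 1048576
4^11 = 4 * 4^10 = 4 * 1048576 = 4194304
4^22 = (4^11)^2 = 4194304^2 = 17592186044416
4^23 = 4 * 4^22 = 4 * 17592186044416 = 70368744177664
4^46 = (4^23)^2 = 70368744177664^2 = 4951760157141521099596496896

Result: 4951760157141521099596496896
Multiplications needed: 8 (8 lines after 4^1)

4^46 = 4951760157141521099596496896. Using exponentiation by squaring, this requires 8 multiplications. The key idea: if the exponent is even, square the half-power; if odd, multiply by the base once.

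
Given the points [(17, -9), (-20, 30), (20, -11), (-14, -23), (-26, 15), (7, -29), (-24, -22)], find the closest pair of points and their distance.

Computing all pairwise distances among 7 points:

d((17, -9), (-20, 30)) = 53.7587
d((17, -9), (20, -11)) = 3.6056 <-- minimum
d((17, -9), (-14, -23)) = 34.0147
d((17, -9), (-26, 15)) = 49.2443
d((17, -9), (7, -29)) = 22.3607
d((17, -9), (-24, -22)) = 43.0116
d((-20, 30), (20, -11)) = 57.28
d((-20, 30), (-14, -23)) = 53.3385
d((-20, 30), (-26, 15)) = 16.1555
d((-20, 30), (7, -29)) = 64.8845
d((-20, 30), (-24, -22)) = 52.1536
d((20, -11), (-14, -23)) = 36.0555
d((20, -11), (-26, 15)) = 52.8394
d((20, -11), (7, -29)) = 22.2036
d((20, -11), (-24, -22)) = 45.3542
d((-14, -23), (-26, 15)) = 39.8497
d((-14, -23), (7, -29)) = 21.8403
d((-14, -23), (-24, -22)) = 10.0499
d((-26, 15), (7, -29)) = 55.0
d((-26, 15), (-24, -22)) = 37.054
d((7, -29), (-24, -22)) = 31.7805

Closest pair: (17, -9) and (20, -11) with distance 3.6056

The closest pair is (17, -9) and (20, -11) with Euclidean distance 3.6056. For 7 points, brute-force pairwise comparison is shown above. For large n, the divide-and-conquer algorithm (sort by x, recurse on halves, check the dividing strip) achieves O(n log n).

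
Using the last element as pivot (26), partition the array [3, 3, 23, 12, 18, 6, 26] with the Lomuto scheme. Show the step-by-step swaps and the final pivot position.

Lomuto partition with pivot = 26:

Initial array: [3, 3, 23, 12, 18, 6, 26]

arr[0]=3 <= 26: swap with position 0, array becomes [3, 3, 23, 12, 18, 6, 26]
arr[1]=3 <= 26: swap with position 1, array becomes [3, 3, 23, 12, 18, 6, 26]
arr[2]=23 <= 26: swap with position 2, array becomes [3, 3, 23, 12, 18, 6, 26]
arr[3]=12 <= 26: swap with position 3, array becomes [3, 3, 23, 12, 18, 6, 26]
arr[4]=18 <= 26: swap with position 4, array becomes [3, 3, 23, 12, 18, 6, 26]
arr[5]=6 <= 26: swap with position 5, array becomes [3, 3, 23, 12, 18, 6, 26]

Place pivot at position 6: [3, 3, 23, 12, 18, 6, 26]
Pivot position: 6

After partitioning with pivot 26, the array becomes [3, 3, 23, 12, 18, 6, 26]. The pivot is placed at index 6. All elements to the left of the pivot are <= 26, and all elements to the right are > 26.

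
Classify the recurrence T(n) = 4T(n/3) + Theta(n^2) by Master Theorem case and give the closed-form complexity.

Master Theorem for T(n) = 4T(n/3) + O(n^2):

a = 4, b = 3, c = 2
log_b(a) = log_3(4) = 1.2619

Case 3: c = 2 > log_3(4) = 1.2619
T(n) = O(n^2) = O(n^2)

For T(n) = 4T(n/3) + O(n^2): log_3(4) = 1.2619. This is Case 3 of the Master Theorem (c > log_b(a), work dominated by root), giving O(n^2).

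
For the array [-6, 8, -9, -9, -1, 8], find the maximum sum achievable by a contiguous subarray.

Using Kadane's algorithm on [-6, 8, -9, -9, -1, 8]:

Scanning through the array:
Position 1 (value 8): max_ending_here = 8, max_so_far = 8
Position 2 (value -9): max_ending_here = -1, max_so_far = 8
Position 3 (value -9): max_ending_here = -9, max_so_far = 8
Position 4 (value -1): max_ending_here = -1, max_so_far = 8
Position 5 (value 8): max_ending_here = 8, max_so_far = 8

Maximum subarray: [8]
Maximum sum: 8

The maximum subarray is [8] with sum 8. This subarray runs from index 1 to index 1.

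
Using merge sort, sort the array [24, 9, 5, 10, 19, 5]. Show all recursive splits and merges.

Merge sort trace:

Split: [24, 9, 5, 10, 19, 5] -> [24, 9, 5] and [10, 19, 5]
  Split: [24, 9, 5] -> [24] and [9, 5]
    Split: [9, 5] -> [9] and [5]
    Merge: [9] + [5] -> [5, 9]
  Merge: [24] + [5, 9] -> [5, 9, 24]
  Split: [10, 19, 5] -> [10] and [19, 5]
    Split: [19, 5] -> [19] and [5]
    Merge: [19] + [5] -> [5, 19]
  Merge: [10] + [5, 19] -> [5, 10, 19]
Merge: [5, 9, 24] + [5, 10, 19] -> [5, 5, 9, 10, 19, 24]

Final sorted array: [5, 5, 9, 10, 19, 24]

The merge sort proceeds by recursively splitting the array and merging sorted halves.
After all merges, the sorted array is [5, 5, 9, 10, 19, 24].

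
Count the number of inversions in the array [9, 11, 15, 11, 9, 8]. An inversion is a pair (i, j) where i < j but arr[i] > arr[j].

Finding inversions in [9, 11, 15, 11, 9, 8]:

(0, 5): arr[0]=9 > arr[5]=8
(1, 4): arr[1]=11 > arr[4]=9
(1, 5): arr[1]=11 > arr[5]=8
(2, 3): arr[2]=15 > arr[3]=11
(2, 4): arr[2]=15 > arr[4]=9
(2, 5): arr[2]=15 > arr[5]=8
(3, 4): arr[3]=11 > arr[4]=9
(3, 5): arr[3]=11 > arr[5]=8
(4, 5): arr[4]=9 > arr[5]=8

Total inversions: 9

The array has 9 inversion(s): (0,5), (1,4), (1,5), (2,3), (2,4), (2,5), (3,4), (3,5), (4,5). Each pair (i,j) satisfies i < j and arr[i] > arr[j].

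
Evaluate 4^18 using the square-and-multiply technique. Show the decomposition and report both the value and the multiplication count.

Computing 4^18 by squaring (build up from 4^1; each line after the first costs one multiplication):

4^1 = 4
4^2 = (4^1)^2 = 4^2 = 16
4^4 = (4^2)^2 = 16^2 = 256
4^8 = (4^4)^2 = 256^2 = 65536
4^9 = 4 * 4^8 = 4 * 65536 = 262144
4^18 = (4^9)^2 = 262144^2 = 68719476736

Result: 68719476736
Multiplications needed: 5 (5 lines after 4^1)

4^18 = 68719476736. Using exponentiation by squaring, this requires 5 multiplications. The key idea: if the exponent is even, square the half-power; if odd, multiply by the base once.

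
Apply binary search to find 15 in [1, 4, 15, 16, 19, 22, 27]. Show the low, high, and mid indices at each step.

Binary search for 15 in [1, 4, 15, 16, 19, 22, 27]:

lo=0, hi=6, mid=3, arr[mid]=16 -> 16 > 15, search left half
lo=0, hi=2, mid=1, arr[mid]=4 -> 4 < 15, search right half
lo=2, hi=2, mid=2, arr[mid]=15 -> Found target at index 2!

Binary search finds 15 at index 2 after 3 comparisons. The search repeatedly halves the search space by comparing with the middle element.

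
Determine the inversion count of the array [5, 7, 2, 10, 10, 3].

Finding inversions in [5, 7, 2, 10, 10, 3]:

(0, 2): arr[0]=5 > arr[2]=2
(0, 5): arr[0]=5 > arr[5]=3
(1, 2): arr[1]=7 > arr[2]=2
(1, 5): arr[1]=7 > arr[5]=3
(3, 5): arr[3]=10 > arr[5]=3
(4, 5): arr[4]=10 > arr[5]=3

Total inversions: 6

The array has 6 inversion(s): (0,2), (0,5), (1,2), (1,5), (3,5), (4,5). Each pair (i,j) satisfies i < j and arr[i] > arr[j].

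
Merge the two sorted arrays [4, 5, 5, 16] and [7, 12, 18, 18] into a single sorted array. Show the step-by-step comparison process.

Merging process:

Compare 4 vs 7: take 4 from left. Merged: [4]
Compare 5 vs 7: take 5 from left. Merged: [4, 5]
Compare 5 vs 7: take 5 from left. Merged: [4, 5, 5]
Compare 16 vs 7: take 7 from right. Merged: [4, 5, 5, 7]
Compare 16 vs 12: take 12 from right. Merged: [4, 5, 5, 7, 12]
Compare 16 vs 18: take 16 from left. Merged: [4, 5, 5, 7, 12, 16]
Append remaining from right: [18, 18]. Merged: [4, 5, 5, 7, 12, 16, 18, 18]

Final merged array: [4, 5, 5, 7, 12, 16, 18, 18]
Total comparisons: 6

The merged array is [4, 5, 5, 7, 12, 16, 18, 18], requiring 6 comparisons. The merge step runs in O(n) time where n is the total number of elements.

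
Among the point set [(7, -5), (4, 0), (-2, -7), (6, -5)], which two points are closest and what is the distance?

Computing all pairwise distances among 4 points:

d((7, -5), (4, 0)) = 5.831
d((7, -5), (-2, -7)) = 9.2195
d((7, -5), (6, -5)) = 1.0 <-- minimum
d((4, 0), (-2, -7)) = 9.2195
d((4, 0), (6, -5)) = 5.3852
d((-2, -7), (6, -5)) = 8.2462

Closest pair: (7, -5) and (6, -5) with distance 1.0

The closest pair is (7, -5) and (6, -5) with Euclidean distance 1.0. For 4 points, brute-force pairwise comparison is shown above. For large n, the divide-and-conquer algorithm (sort by x, recurse on halves, check the dividing strip) achieves O(n log n).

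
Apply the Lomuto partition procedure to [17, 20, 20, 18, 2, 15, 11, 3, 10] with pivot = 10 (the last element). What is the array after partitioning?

Lomuto partition with pivot = 10:

Initial array: [17, 20, 20, 18, 2, 15, 11, 3, 10]

arr[0]=17 > 10: no swap
arr[1]=20 > 10: no swap
arr[2]=20 > 10: no swap
arr[3]=18 > 10: no swap
arr[4]=2 <= 10: swap with position 0, array becomes [2, 20, 20, 18, 17, 15, 11, 3, 10]
arr[5]=15 > 10: no swap
arr[6]=11 > 10: no swap
arr[7]=3 <= 10: swap with position 1, array becomes [2, 3, 20, 18, 17, 15, 11, 20, 10]

Place pivot at position 2: [2, 3, 10, 18, 17, 15, 11, 20, 20]
Pivot position: 2

After partitioning with pivot 10, the array becomes [2, 3, 10, 18, 17, 15, 11, 20, 20]. The pivot is placed at index 2. All elements to the left of the pivot are <= 10, and all elements to the right are > 10.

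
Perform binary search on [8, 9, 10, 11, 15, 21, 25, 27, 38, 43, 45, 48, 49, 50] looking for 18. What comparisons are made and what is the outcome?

Binary search for 18 in [8, 9, 10, 11, 15, 21, 25, 27, 38, 43, 45, 48, 49, 50]:

lo=0, hi=13, mid=6, arr[mid]=25 -> 25 > 18, search left half
lo=0, hi=5, mid=2, arr[mid]=10 -> 10 < 18, search right half
lo=3, hi=5, mid=4, arr[mid]=15 -> 15 < 18, search right half
lo=5, hi=5, mid=5, arr[mid]=21 -> 21 > 18, search left half
lo=5 > hi=4, target 18 not found

Binary search determines that 18 is not in the array after 4 comparisons. The search space was exhausted without finding the target.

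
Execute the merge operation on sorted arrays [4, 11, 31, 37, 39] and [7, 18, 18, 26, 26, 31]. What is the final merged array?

Merging process:

Compare 4 vs 7: take 4 from left. Merged: [4]
Compare 11 vs 7: take 7 from right. Merged: [4, 7]
Compare 11 vs 18: take 11 from left. Merged: [4, 7, 11]
Compare 31 vs 18: take 18 from right. Merged: [4, 7, 11, 18]
Compare 31 vs 18: take 18 from right. Merged: [4, 7, 11, 18, 18]
Compare 31 vs 26: take 26 from right. Merged: [4, 7, 11, 18, 18, 26]
Compare 31 vs 26: take 26 from right. Merged: [4, 7, 11, 18, 18, 26, 26]
Compare 31 vs 31: take 31 from left. Merged: [4, 7, 11, 18, 18, 26, 26, 31]
Compare 37 vs 31: take 31 from right. Merged: [4, 7, 11, 18, 18, 26, 26, 31, 31]
Append remaining from left: [37, 39]. Merged: [4, 7, 11, 18, 18, 26, 26, 31, 31, 37, 39]

Final merged array: [4, 7, 11, 18, 18, 26, 26, 31, 31, 37, 39]
Total comparisons: 9

The merged array is [4, 7, 11, 18, 18, 26, 26, 31, 31, 37, 39], requiring 9 comparisons. The merge step runs in O(n) time where n is the total number of elements.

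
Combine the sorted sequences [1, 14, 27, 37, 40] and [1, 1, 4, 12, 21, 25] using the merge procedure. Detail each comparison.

Merging process:

Compare 1 vs 1: take 1 from left. Merged: [1]
Compare 14 vs 1: take 1 from right. Merged: [1, 1]
Compare 14 vs 1: take 1 from right. Merged: [1, 1, 1]
Compare 14 vs 4: take 4 from right. Merged: [1, 1, 1, 4]
Compare 14 vs 12: take 12 from right. Merged: [1, 1, 1, 4, 12]
Compare 14 vs 21: take 14 from left. Merged: [1, 1, 1, 4, 12, 14]
Compare 27 vs 21: take 21 from right. Merged: [1, 1, 1, 4, 12, 14, 21]
Compare 27 vs 25: take 25 from right. Merged: [1, 1, 1, 4, 12, 14, 21, 25]
Append remaining from left: [27, 37, 40]. Merged: [1, 1, 1, 4, 12, 14, 21, 25, 27, 37, 40]

Final merged array: [1, 1, 1, 4, 12, 14, 21, 25, 27, 37, 40]
Total comparisons: 8

The merged array is [1, 1, 1, 4, 12, 14, 21, 25, 27, 37, 40], requiring 8 comparisons. The merge step runs in O(n) time where n is the total number of elements.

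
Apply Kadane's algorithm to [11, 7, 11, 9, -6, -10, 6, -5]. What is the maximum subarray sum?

Using Kadane's algorithm on [11, 7, 11, 9, -6, -10, 6, -5]:

Scanning through the array:
Position 1 (value 7): max_ending_here = 18, max_so_far = 18
Position 2 (value 11): max_ending_here = 29, max_so_far = 29
Position 3 (value 9): max_ending_here = 38, max_so_far = 38
Position 4 (value -6): max_ending_here = 32, max_so_far = 38
Position 5 (value -10): max_ending_here = 22, max_so_far = 38
Position 6 (value 6): max_ending_here = 28, max_so_far = 38
Position 7 (value -5): max_ending_here = 23, max_so_far = 38

Maximum subarray: [11, 7, 11, 9]
Maximum sum: 38

The maximum subarray is [11, 7, 11, 9] with sum 38. This subarray runs from index 0 to index 3.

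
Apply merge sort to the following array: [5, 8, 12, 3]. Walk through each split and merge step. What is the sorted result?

Merge sort trace:

Split: [5, 8, 12, 3] -> [5, 8] and [12, 3]
  Split: [5, 8] -> [5] and [8]
  Merge: [5] + [8] -> [5, 8]
  Split: [12, 3] -> [12] and [3]
  Merge: [12] + [3] -> [3, 12]
Merge: [5, 8] + [3, 12] -> [3, 5, 8, 12]

Final sorted array: [3, 5, 8, 12]

The merge sort proceeds by recursively splitting the array and merging sorted halves.
After all merges, the sorted array is [3, 5, 8, 12].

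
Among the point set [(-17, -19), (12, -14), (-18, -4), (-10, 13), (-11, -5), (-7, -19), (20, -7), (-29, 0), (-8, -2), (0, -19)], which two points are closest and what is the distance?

Computing all pairwise distances among 10 points:

d((-17, -19), (12, -14)) = 29.4279
d((-17, -19), (-18, -4)) = 15.0333
d((-17, -19), (-10, 13)) = 32.7567
d((-17, -19), (-11, -5)) = 15.2315
d((-17, -19), (-7, -19)) = 10.0
d((-17, -19), (20, -7)) = 38.8973
d((-17, -19), (-29, 0)) = 22.4722
d((-17, -19), (-8, -2)) = 19.2354
d((-17, -19), (0, -19)) = 17.0
d((12, -14), (-18, -4)) = 31.6228
d((12, -14), (-10, 13)) = 34.8281
d((12, -14), (-11, -5)) = 24.6982
d((12, -14), (-7, -19)) = 19.6469
d((12, -14), (20, -7)) = 10.6301
d((12, -14), (-29, 0)) = 43.3244
d((12, -14), (-8, -2)) = 23.3238
d((12, -14), (0, -19)) = 13.0
d((-18, -4), (-10, 13)) = 18.7883
d((-18, -4), (-11, -5)) = 7.0711
d((-18, -4), (-7, -19)) = 18.6011
d((-18, -4), (20, -7)) = 38.1182
d((-18, -4), (-29, 0)) = 11.7047
d((-18, -4), (-8, -2)) = 10.198
d((-18, -4), (0, -19)) = 23.4307
d((-10, 13), (-11, -5)) = 18.0278
d((-10, 13), (-7, -19)) = 32.1403
d((-10, 13), (20, -7)) = 36.0555
d((-10, 13), (-29, 0)) = 23.0217
d((-10, 13), (-8, -2)) = 15.1327
d((-10, 13), (0, -19)) = 33.5261
d((-11, -5), (-7, -19)) = 14.5602
d((-11, -5), (20, -7)) = 31.0644
d((-11, -5), (-29, 0)) = 18.6815
d((-11, -5), (-8, -2)) = 4.2426 <-- minimum
d((-11, -5), (0, -19)) = 17.8045
d((-7, -19), (20, -7)) = 29.5466
d((-7, -19), (-29, 0)) = 29.0689
d((-7, -19), (-8, -2)) = 17.0294
d((-7, -19), (0, -19)) = 7.0
d((20, -7), (-29, 0)) = 49.4975
d((20, -7), (-8, -2)) = 28.4429
d((20, -7), (0, -19)) = 23.3238
d((-29, 0), (-8, -2)) = 21.095
d((-29, 0), (0, -19)) = 34.6699
d((-8, -2), (0, -19)) = 18.7883

Closest pair: (-11, -5) and (-8, -2) with distance 4.2426

The closest pair is (-11, -5) and (-8, -2) with Euclidean distance 4.2426. For 10 points, brute-force pairwise comparison is shown above. For large n, the divide-and-conquer algorithm (sort by x, recurse on halves, check the dividing strip) achieves O(n log n).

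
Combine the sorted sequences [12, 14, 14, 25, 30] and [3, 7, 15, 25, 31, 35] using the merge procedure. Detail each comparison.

Merging process:

Compare 12 vs 3: take 3 from right. Merged: [3]
Compare 12 vs 7: take 7 from right. Merged: [3, 7]
Compare 12 vs 15: take 12 from left. Merged: [3, 7, 12]
Compare 14 vs 15: take 14 from left. Merged: [3, 7, 12, 14]
Compare 14 vs 15: take 14 from left. Merged: [3, 7, 12, 14, 14]
Compare 25 vs 15: take 15 from right. Merged: [3, 7, 12, 14, 14, 15]
Compare 25 vs 25: take 25 from left. Merged: [3, 7, 12, 14, 14, 15, 25]
Compare 30 vs 25: take 25 from right. Merged: [3, 7, 12, 14, 14, 15, 25, 25]
Compare 30 vs 31: take 30 from left. Merged: [3, 7, 12, 14, 14, 15, 25, 25, 30]
Append remaining from right: [31, 35]. Merged: [3, 7, 12, 14, 14, 15, 25, 25, 30, 31, 35]

Final merged array: [3, 7, 12, 14, 14, 15, 25, 25, 30, 31, 35]
Total comparisons: 9

The merged array is [3, 7, 12, 14, 14, 15, 25, 25, 30, 31, 35], requiring 9 comparisons. The merge step runs in O(n) time where n is the total number of elements.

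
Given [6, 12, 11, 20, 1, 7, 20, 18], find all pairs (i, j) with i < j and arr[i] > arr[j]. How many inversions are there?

Finding inversions in [6, 12, 11, 20, 1, 7, 20, 18]:

(0, 4): arr[0]=6 > arr[4]=1
(1, 2): arr[1]=12 > arr[2]=11
(1, 4): arr[1]=12 > arr[4]=1
(1, 5): arr[1]=12 > arr[5]=7
(2, 4): arr[2]=11 > arr[4]=1
(2, 5): arr[2]=11 > arr[5]=7
(3, 4): arr[3]=20 > arr[4]=1
(3, 5): arr[3]=20 > arr[5]=7
(3, 7): arr[3]=20 > arr[7]=18
(6, 7): arr[6]=20 > arr[7]=18

Total inversions: 10

The array has 10 inversion(s): (0,4), (1,2), (1,4), (1,5), (2,4), (2,5), (3,4), (3,5), (3,7), (6,7). Each pair (i,j) satisfies i < j and arr[i] > arr[j].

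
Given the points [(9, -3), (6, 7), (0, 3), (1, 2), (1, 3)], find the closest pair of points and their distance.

Computing all pairwise distances among 5 points:

d((9, -3), (6, 7)) = 10.4403
d((9, -3), (0, 3)) = 10.8167
d((9, -3), (1, 2)) = 9.434
d((9, -3), (1, 3)) = 10.0
d((6, 7), (0, 3)) = 7.2111
d((6, 7), (1, 2)) = 7.0711
d((6, 7), (1, 3)) = 6.4031
d((0, 3), (1, 2)) = 1.4142
d((0, 3), (1, 3)) = 1.0 <-- minimum
d((1, 2), (1, 3)) = 1.0 <-- minimum

Minimum distance: 1.0 (tie among 2 pairs: (0, 3) and (1, 3); (1, 2) and (1, 3))

The minimum Euclidean distance is 1.0. There is a tie: 2 pairs achieve this minimum — (0, 3) and (1, 3); (1, 2) and (1, 3). Any of these is a valid closest pair. For 5 points, brute-force pairwise comparison is shown above. For large n, the divide-and-conquer algorithm (sort by x, recurse on halves, check the dividing strip) achieves O(n log n).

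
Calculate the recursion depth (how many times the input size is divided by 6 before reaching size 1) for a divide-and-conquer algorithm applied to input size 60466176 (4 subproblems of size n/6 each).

For divide and conquer with division factor 6:

Problem sizes at each level:
Level 0: 60466176
Level 1: 10077696
Level 2: 1679616
Level 3: 279936
Level 4: 46656
Level 5: 7776
Level 6: 1296
Level 7: 216
Level 8: 36
Level 9: 6
Level 10: 1

The root is level 0 and the size-1 base case is level 10 (the tree spans levels 0 through 10, i.e. 11 levels counting the root), so the depth is the number of divisions: log_6(60466176) = 10

The recursion tree depth is log_6(60466176) = 10. At each level, the problem size is divided by 6, so it takes 10 divisions to reduce to a base case of size 1. The algorithm makes 4 recursive calls at each level.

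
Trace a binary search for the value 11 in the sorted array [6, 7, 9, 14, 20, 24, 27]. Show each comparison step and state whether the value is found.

Binary search for 11 in [6, 7, 9, 14, 20, 24, 27]:

lo=0, hi=6, mid=3, arr[mid]=14 -> 14 > 11, search left half
lo=0, hi=2, mid=1, arr[mid]=7 -> 7 < 11, search right half
lo=2, hi=2, mid=2, arr[mid]=9 -> 9 < 11, search right half
lo=3 > hi=2, target 11 not found

Binary search determines that 11 is not in the array after 3 comparisons. The search space was exhausted without finding the target.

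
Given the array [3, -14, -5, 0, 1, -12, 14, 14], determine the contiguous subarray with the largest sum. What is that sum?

Using Kadane's algorithm on [3, -14, -5, 0, 1, -12, 14, 14]:

Scanning through the array:
Position 1 (value -14): max_ending_here = -11, max_so_far = 3
Position 2 (value -5): max_ending_here = -5, max_so_far = 3
Position 3 (value 0): max_ending_here = 0, max_so_far = 3
Position 4 (value 1): max_ending_here = 1, max_so_far = 3
Position 5 (value -12): max_ending_here = -11, max_so_far = 3
Position 6 (value 14): max_ending_here = 14, max_so_far = 14
Position 7 (value 14): max_ending_here = 28, max_so_far = 28

Maximum subarray: [14, 14]
Maximum sum: 28

The maximum subarray is [14, 14] with sum 28. This subarray runs from index 6 to index 7.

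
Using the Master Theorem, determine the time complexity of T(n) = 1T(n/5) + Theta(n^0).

Master Theorem for T(n) = 1T(n/5) + O(n^0):

a = 1, b = 5, c = 0
log_b(a) = log_5(1) = 0.0000

Case 2: c = 0 = log_5(1) = 0.0000
T(n) = O(n^0 log n) = O(log n)

For T(n) = 1T(n/5) + O(n^0): log_5(1) = 0.0000. This is Case 2 of the Master Theorem (c = log_b(a), equal work at all levels), giving O(log n).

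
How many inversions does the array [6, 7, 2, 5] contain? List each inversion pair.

Finding inversions in [6, 7, 2, 5]:

(0, 2): arr[0]=6 > arr[2]=2
(0, 3): arr[0]=6 > arr[3]=5
(1, 2): arr[1]=7 > arr[2]=2
(1, 3): arr[1]=7 > arr[3]=5

Total inversions: 4

The array has 4 inversion(s): (0,2), (0,3), (1,2), (1,3). Each pair (i,j) satisfies i < j and arr[i] > arr[j].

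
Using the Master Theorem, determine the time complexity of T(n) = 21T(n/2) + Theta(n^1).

Master Theorem for T(n) = 21T(n/2) + O(n^1):

a = 21, b = 2, c = 1
log_b(a) = log_2(21) = 4.3923

Case 1: c = 1 < log_2(21) = 4.3923
T(n) = O(n^(log_2 21))

For T(n) = 21T(n/2) + O(n^1): log_2(21) = 4.3923. This is Case 1 of the Master Theorem (c < log_b(a), work dominated by leaves), giving O(n^(log_2 21)).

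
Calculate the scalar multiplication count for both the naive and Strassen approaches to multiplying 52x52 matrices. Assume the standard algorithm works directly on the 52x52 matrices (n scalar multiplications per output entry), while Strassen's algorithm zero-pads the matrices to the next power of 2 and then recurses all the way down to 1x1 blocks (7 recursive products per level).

Matrix multiplication for 52x52 matrices:

Strassen's algorithm requires power-of-2 dimensions. Pad 52x52 to 64x64 (next power of 2).

Standard algorithm: 52^3 = 140608 multiplications
Strassen's algorithm: 7^(log2(64)) = 7^6 = 117649 multiplications
Savings: 140608 - 117649 = 22959 multiplications

Standard: 140608 multiplications (52^3). Strassen: 117649 multiplications (7^6, after padding to 64x64). Strassen reduces 8 recursive multiplications to 7 at each level.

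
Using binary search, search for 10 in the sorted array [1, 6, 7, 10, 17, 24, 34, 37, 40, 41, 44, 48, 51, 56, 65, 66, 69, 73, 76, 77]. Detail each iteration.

Binary search for 10 in [1, 6, 7, 10, 17, 24, 34, 37, 40, 41, 44, 48, 51, 56, 65, 66, 69, 73, 76, 77]:

lo=0, hi=19, mid=9, arr[mid]=41 -> 41 > 10, search left half
lo=0, hi=8, mid=4, arr[mid]=17 -> 17 > 10, search left half
lo=0, hi=3, mid=1, arr[mid]=6 -> 6 < 10, search right half
lo=2, hi=3, mid=2, arr[mid]=7 -> 7 < 10, search right half
lo=3, hi=3, mid=3, arr[mid]=10 -> Found target at index 3!

Binary search finds 10 at index 3 after 5 comparisons. The search repeatedly halves the search space by comparing with the middle element.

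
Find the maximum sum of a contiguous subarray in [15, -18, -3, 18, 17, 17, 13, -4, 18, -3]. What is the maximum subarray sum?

Using Kadane's algorithm on [15, -18, -3, 18, 17, 17, 13, -4, 18, -3]:

Scanning through the array:
Position 1 (value -18): max_ending_here = -3, max_so_far = 15
Position 2 (value -3): max_ending_here = -3, max_so_far = 15
Position 3 (value 18): max_ending_here = 18, max_so_far = 18
Position 4 (value 17): max_ending_here = 35, max_so_far = 35
Position 5 (value 17): max_ending_here = 52, max_so_far = 52
Position 6 (value 13): max_ending_here = 65, max_so_far = 65
Position 7 (value -4): max_ending_here = 61, max_so_far = 65
Position 8 (value 18): max_ending_here = 79, max_so_far = 79
Position 9 (value -3): max_ending_here = 76, max_so_far = 79

Maximum subarray: [18, 17, 17, 13, -4, 18]
Maximum sum: 79

The maximum subarray is [18, 17, 17, 13, -4, 18] with sum 79. This subarray runs from index 3 to index 8.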